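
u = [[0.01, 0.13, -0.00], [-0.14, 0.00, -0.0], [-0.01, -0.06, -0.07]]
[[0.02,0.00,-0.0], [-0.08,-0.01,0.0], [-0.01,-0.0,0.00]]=u @[[0.56, 0.08, -0.02], [0.08, 0.01, -0.0], [-0.02, -0.0, 0.0]]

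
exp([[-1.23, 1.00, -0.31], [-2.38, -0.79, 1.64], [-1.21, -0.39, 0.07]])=[[-0.09, 0.21, 0.24], [-0.85, -0.23, 0.91], [-0.24, -0.44, 0.75]]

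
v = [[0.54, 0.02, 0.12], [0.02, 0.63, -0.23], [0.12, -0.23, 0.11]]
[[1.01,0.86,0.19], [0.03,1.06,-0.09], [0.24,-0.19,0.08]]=v @ [[2.43, 1.52, 0.5], [-0.88, 1.65, -0.38], [-2.35, 0.04, -0.62]]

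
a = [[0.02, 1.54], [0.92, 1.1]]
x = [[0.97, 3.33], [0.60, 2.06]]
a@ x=[[0.94, 3.24], [1.55, 5.33]]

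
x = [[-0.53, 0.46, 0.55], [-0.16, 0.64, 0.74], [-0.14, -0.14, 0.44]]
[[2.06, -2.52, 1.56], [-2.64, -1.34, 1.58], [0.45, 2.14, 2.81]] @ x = [[-0.91, -0.88, -0.05], [1.39, -2.29, -1.75], [-0.97, 1.18, 3.07]]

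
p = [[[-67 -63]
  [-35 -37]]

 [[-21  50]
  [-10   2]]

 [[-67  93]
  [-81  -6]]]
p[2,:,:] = [[-67, 93], [-81, -6]]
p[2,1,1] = -6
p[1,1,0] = -10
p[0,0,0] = -67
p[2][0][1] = 93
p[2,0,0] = -67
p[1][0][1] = 50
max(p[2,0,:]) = 93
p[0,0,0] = -67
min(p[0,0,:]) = -67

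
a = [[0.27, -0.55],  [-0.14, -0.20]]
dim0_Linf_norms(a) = [0.27, 0.55]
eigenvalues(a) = [0.4, -0.33]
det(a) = -0.13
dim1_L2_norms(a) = [0.61, 0.24]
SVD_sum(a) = [[0.23, -0.57],[0.05, -0.12]] + [[0.04,0.02], [-0.19,-0.08]]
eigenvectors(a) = [[0.97, 0.68], [-0.23, 0.74]]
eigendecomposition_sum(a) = [[0.33, -0.3], [-0.08, 0.07]] + [[-0.06, -0.25], [-0.06, -0.27]]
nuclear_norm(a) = 0.83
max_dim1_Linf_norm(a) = 0.55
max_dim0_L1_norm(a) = 0.75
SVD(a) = [[0.98,0.21], [0.21,-0.98]] @ diag([0.6253989727256903, 0.2094662858639818]) @ [[0.37,-0.93], [0.93,0.37]]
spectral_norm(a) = 0.63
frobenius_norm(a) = 0.66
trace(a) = 0.07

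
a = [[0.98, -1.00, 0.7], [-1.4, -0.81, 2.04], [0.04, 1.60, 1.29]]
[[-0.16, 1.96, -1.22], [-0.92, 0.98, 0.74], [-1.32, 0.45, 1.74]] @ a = [[-2.95, -3.38, 2.31],[-2.24, 1.31, 2.31],[-1.85, 3.74, 2.24]]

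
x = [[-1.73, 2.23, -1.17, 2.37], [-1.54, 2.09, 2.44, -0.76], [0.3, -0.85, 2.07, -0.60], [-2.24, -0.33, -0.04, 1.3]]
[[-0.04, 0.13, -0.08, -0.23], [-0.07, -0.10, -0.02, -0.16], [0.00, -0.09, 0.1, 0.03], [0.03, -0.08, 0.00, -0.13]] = x @ [[-0.01, 0.06, 0.02, 0.04], [-0.03, 0.04, -0.03, -0.04], [-0.01, -0.02, 0.04, -0.02], [-0.0, 0.05, 0.03, -0.04]]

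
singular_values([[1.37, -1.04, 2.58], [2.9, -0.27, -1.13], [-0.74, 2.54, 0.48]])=[3.7, 2.9, 2.13]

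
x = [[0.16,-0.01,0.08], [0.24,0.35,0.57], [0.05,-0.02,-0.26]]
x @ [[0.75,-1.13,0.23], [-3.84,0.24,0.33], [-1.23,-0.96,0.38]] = [[0.06, -0.26, 0.06], [-1.87, -0.73, 0.39], [0.43, 0.19, -0.09]]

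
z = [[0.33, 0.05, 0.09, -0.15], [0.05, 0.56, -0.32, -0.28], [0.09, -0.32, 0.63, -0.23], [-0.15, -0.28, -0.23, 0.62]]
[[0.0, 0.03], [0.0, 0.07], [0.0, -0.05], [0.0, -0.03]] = z@[[0.00, 0.09], [0.0, 0.08], [-0.0, -0.05], [-0.00, -0.01]]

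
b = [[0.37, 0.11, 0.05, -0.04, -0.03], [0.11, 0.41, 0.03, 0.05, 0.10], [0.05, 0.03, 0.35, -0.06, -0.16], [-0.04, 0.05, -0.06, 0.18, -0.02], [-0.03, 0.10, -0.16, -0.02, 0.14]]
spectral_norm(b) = 0.52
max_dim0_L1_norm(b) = 0.7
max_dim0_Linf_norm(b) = 0.41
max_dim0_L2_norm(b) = 0.44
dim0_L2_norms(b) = [0.39, 0.44, 0.39, 0.2, 0.24]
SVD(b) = [[-0.63,0.12,0.72,-0.21,0.13], [-0.71,-0.43,-0.46,0.10,-0.3], [-0.31,0.72,-0.44,0.11,0.42], [0.03,-0.21,-0.26,-0.88,0.34], [-0.01,-0.49,0.05,0.4,0.78]] @ diag([0.520046380397607, 0.46560625102738545, 0.28222799866788234, 0.1811324487609662, 0.0009869211461591637]) @ [[-0.63, -0.71, -0.31, 0.03, -0.01],[0.12, -0.43, 0.72, -0.21, -0.49],[0.72, -0.46, -0.44, -0.26, 0.05],[-0.21, 0.10, 0.11, -0.88, 0.40],[0.13, -0.30, 0.42, 0.34, 0.78]]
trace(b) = 1.45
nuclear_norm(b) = 1.45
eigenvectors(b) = [[-0.13, 0.21, -0.72, -0.63, -0.12], [0.30, -0.10, 0.46, -0.71, 0.43], [-0.42, -0.11, 0.44, -0.31, -0.72], [-0.34, 0.88, 0.26, 0.03, 0.21], [-0.78, -0.40, -0.05, -0.01, 0.49]]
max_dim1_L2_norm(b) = 0.44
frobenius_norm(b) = 0.77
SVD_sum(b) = [[0.21, 0.23, 0.1, -0.01, 0.00],[0.23, 0.26, 0.12, -0.01, 0.00],[0.1, 0.12, 0.05, -0.00, 0.0],[-0.01, -0.01, -0.00, 0.00, -0.0],[0.0, 0.0, 0.0, -0.00, 0.0]] + [[0.01, -0.02, 0.04, -0.01, -0.03],[-0.02, 0.09, -0.14, 0.04, 0.1],[0.04, -0.14, 0.24, -0.07, -0.16],[-0.01, 0.04, -0.07, 0.02, 0.05],[-0.03, 0.1, -0.16, 0.05, 0.11]] + [[0.15, -0.09, -0.09, -0.05, 0.01], [-0.09, 0.06, 0.06, 0.03, -0.01], [-0.09, 0.06, 0.05, 0.03, -0.01], [-0.05, 0.03, 0.03, 0.02, -0.0], [0.01, -0.01, -0.01, -0.00, 0.0]] + [[0.01, -0.00, -0.00, 0.03, -0.02], [-0.0, 0.00, 0.0, -0.02, 0.01], [-0.00, 0.0, 0.00, -0.02, 0.01], [0.03, -0.02, -0.02, 0.14, -0.06], [-0.02, 0.01, 0.01, -0.06, 0.03]] + [[0.00,-0.00,0.0,0.0,0.0], [-0.00,0.0,-0.00,-0.00,-0.00], [0.0,-0.0,0.00,0.00,0.00], [0.0,-0.0,0.00,0.00,0.0], [0.0,-0.00,0.0,0.0,0.0]]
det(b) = 0.00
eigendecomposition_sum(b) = [[0.0, -0.0, 0.0, 0.0, 0.00], [-0.00, 0.00, -0.00, -0.0, -0.00], [0.00, -0.00, 0.00, 0.00, 0.00], [0.00, -0.0, 0.0, 0.00, 0.0], [0.00, -0.0, 0.0, 0.00, 0.00]] + [[0.01, -0.00, -0.00, 0.03, -0.02],[-0.00, 0.00, 0.0, -0.02, 0.01],[-0.0, 0.00, 0.0, -0.02, 0.01],[0.03, -0.02, -0.02, 0.14, -0.06],[-0.02, 0.01, 0.01, -0.06, 0.03]] + [[0.15, -0.09, -0.09, -0.05, 0.01], [-0.09, 0.06, 0.06, 0.03, -0.01], [-0.09, 0.06, 0.05, 0.03, -0.01], [-0.05, 0.03, 0.03, 0.02, -0.0], [0.01, -0.01, -0.01, -0.00, 0.00]] + [[0.21, 0.23, 0.1, -0.01, 0.0], [0.23, 0.26, 0.12, -0.01, 0.0], [0.10, 0.12, 0.05, -0.00, 0.0], [-0.01, -0.01, -0.0, 0.00, -0.0], [0.0, 0.00, 0.00, -0.0, 0.0]] + [[0.01, -0.02, 0.04, -0.01, -0.03], [-0.02, 0.09, -0.14, 0.04, 0.1], [0.04, -0.14, 0.24, -0.07, -0.16], [-0.01, 0.04, -0.07, 0.02, 0.05], [-0.03, 0.1, -0.16, 0.05, 0.11]]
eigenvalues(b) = [0.0, 0.18, 0.28, 0.52, 0.47]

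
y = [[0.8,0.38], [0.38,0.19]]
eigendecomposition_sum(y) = [[0.80, 0.38], [0.38, 0.18]] + [[0.00, -0.00], [-0.0, 0.01]]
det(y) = 0.01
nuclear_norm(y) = 0.99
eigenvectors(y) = [[0.90, -0.43],  [0.43, 0.9]]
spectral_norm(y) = 0.98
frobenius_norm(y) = 0.98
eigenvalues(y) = [0.98, 0.01]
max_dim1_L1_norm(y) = 1.18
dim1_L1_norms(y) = [1.18, 0.57]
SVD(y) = [[-0.9, -0.43], [-0.43, 0.90]] @ diag([0.9822627627882107, 0.007737237211789362]) @ [[-0.90, -0.43], [-0.43, 0.9]]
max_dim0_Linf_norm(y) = 0.8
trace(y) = 0.99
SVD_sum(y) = [[0.80, 0.38], [0.38, 0.18]] + [[0.00, -0.0], [-0.00, 0.01]]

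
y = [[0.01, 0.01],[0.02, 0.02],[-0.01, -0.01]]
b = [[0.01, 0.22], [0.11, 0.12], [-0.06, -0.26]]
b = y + [[0.0,0.21], [0.09,0.10], [-0.05,-0.25]]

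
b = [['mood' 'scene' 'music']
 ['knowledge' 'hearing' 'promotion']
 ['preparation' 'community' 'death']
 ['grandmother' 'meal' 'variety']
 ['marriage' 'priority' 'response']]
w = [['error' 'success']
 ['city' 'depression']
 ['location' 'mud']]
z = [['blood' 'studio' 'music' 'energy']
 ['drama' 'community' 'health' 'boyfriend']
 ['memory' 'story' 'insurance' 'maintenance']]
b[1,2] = 'promotion'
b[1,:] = ['knowledge', 'hearing', 'promotion']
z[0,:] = ['blood', 'studio', 'music', 'energy']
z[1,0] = 'drama'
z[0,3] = 'energy'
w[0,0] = 'error'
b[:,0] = ['mood', 'knowledge', 'preparation', 'grandmother', 'marriage']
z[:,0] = ['blood', 'drama', 'memory']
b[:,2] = ['music', 'promotion', 'death', 'variety', 'response']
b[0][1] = 'scene'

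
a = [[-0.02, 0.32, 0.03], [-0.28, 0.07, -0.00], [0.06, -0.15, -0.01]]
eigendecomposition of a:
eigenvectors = [[-0.69+0.00j, (-0.69-0j), -0.02+0.00j], [-0.11-0.64j, -0.11+0.64j, (-0.09+0j)], [0.32+0.11j, (0.32-0.11j), (1+0j)]]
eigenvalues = [(0.02+0.29j), (0.02-0.29j), 0j]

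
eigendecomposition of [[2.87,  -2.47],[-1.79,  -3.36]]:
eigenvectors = [[0.97, 0.34], [-0.25, 0.94]]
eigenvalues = [3.51, -4.0]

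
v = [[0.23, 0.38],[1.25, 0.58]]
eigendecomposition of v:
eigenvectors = [[-0.58,-0.39],[0.82,-0.92]]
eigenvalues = [-0.31, 1.12]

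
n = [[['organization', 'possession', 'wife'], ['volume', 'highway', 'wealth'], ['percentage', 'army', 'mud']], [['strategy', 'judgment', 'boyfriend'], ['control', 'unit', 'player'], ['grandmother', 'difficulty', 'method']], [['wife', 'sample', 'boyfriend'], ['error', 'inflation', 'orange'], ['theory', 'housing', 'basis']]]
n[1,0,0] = 'strategy'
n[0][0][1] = 'possession'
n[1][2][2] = 'method'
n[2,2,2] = 'basis'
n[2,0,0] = 'wife'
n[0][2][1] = 'army'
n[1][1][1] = 'unit'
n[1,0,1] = 'judgment'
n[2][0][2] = 'boyfriend'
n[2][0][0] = 'wife'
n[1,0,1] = 'judgment'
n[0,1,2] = 'wealth'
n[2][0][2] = 'boyfriend'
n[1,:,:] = [['strategy', 'judgment', 'boyfriend'], ['control', 'unit', 'player'], ['grandmother', 'difficulty', 'method']]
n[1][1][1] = 'unit'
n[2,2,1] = 'housing'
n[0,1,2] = 'wealth'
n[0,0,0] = 'organization'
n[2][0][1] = 'sample'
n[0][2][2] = 'mud'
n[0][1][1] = 'highway'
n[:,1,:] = [['volume', 'highway', 'wealth'], ['control', 'unit', 'player'], ['error', 'inflation', 'orange']]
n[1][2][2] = 'method'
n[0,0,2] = 'wife'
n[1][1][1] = 'unit'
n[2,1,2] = 'orange'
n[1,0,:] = ['strategy', 'judgment', 'boyfriend']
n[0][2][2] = 'mud'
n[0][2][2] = 'mud'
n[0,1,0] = 'volume'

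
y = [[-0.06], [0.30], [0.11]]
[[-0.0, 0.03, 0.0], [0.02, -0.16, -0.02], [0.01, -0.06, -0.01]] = y @ [[0.07,-0.53,-0.08]]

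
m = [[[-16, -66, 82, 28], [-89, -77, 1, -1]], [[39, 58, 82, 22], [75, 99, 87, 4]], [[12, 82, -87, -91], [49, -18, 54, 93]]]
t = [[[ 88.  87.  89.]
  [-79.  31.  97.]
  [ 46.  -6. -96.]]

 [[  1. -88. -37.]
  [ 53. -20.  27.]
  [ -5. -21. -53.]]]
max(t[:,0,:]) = 89.0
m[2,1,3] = 93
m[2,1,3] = 93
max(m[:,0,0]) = 39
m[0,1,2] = 1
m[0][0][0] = -16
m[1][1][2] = 87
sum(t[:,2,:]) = -135.0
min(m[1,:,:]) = 4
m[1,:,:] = [[39, 58, 82, 22], [75, 99, 87, 4]]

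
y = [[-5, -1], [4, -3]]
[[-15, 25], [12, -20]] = y@[[3, -5], [0, 0]]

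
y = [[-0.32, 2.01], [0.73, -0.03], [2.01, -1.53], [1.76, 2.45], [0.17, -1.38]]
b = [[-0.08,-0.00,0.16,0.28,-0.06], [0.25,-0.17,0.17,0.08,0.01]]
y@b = [[0.53, -0.34, 0.29, 0.07, 0.04],[-0.07, 0.01, 0.11, 0.20, -0.04],[-0.54, 0.26, 0.06, 0.44, -0.14],[0.47, -0.42, 0.7, 0.69, -0.08],[-0.36, 0.23, -0.21, -0.06, -0.02]]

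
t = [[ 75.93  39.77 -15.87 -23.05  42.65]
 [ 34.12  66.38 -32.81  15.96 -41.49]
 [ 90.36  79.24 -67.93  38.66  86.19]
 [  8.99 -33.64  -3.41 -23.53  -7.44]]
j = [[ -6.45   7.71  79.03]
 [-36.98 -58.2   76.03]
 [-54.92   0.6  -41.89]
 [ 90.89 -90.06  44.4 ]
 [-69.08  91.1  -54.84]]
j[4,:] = [-69.08, 91.1, -54.84]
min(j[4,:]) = -69.08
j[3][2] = 44.4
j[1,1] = -58.2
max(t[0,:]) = 75.93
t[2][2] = -67.93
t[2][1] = 79.24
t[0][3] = -23.05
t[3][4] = -7.44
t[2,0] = 90.36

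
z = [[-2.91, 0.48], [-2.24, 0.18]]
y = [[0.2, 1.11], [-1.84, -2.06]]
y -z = [[3.11,0.63], [0.40,-2.24]]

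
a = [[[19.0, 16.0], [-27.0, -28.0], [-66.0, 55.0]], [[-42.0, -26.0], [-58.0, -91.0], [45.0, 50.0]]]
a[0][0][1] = 16.0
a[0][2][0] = -66.0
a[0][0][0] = 19.0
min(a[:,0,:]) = -42.0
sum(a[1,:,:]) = -122.0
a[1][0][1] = -26.0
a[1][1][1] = -91.0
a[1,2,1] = 50.0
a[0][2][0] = -66.0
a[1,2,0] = 45.0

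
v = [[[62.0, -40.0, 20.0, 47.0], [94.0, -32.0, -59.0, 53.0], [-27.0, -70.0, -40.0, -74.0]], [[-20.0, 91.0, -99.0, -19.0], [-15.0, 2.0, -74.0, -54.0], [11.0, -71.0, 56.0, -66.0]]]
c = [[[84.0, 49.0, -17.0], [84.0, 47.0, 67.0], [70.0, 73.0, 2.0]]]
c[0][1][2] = 67.0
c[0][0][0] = 84.0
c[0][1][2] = 67.0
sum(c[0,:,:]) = 459.0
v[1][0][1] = 91.0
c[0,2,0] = 70.0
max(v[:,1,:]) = 94.0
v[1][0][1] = 91.0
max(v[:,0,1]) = 91.0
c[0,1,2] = 67.0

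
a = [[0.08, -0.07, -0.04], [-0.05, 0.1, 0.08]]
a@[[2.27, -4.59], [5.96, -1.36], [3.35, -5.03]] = [[-0.37, -0.07], [0.75, -0.31]]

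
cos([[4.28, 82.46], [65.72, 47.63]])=[[0.36, -0.77], [-0.61, -0.05]]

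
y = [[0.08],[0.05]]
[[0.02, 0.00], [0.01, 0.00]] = y @ [[0.25, 0.02]]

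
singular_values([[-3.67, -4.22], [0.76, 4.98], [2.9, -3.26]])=[7.49, 4.43]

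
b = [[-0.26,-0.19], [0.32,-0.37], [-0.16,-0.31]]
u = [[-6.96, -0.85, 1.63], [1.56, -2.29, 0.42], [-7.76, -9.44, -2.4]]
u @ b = [[1.28, 1.13], [-1.21, 0.42], [-0.62, 5.71]]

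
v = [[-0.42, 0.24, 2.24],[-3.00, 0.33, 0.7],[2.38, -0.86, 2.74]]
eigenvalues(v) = [(4.08+0j), (-0.71+0.95j), (-0.71-0.95j)]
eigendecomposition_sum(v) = [[0.96+0.00j, -0.27+0.00j, (1.46+0j)], [-0.40+0.00j, 0.11+0.00j, (-0.61-0j)], [1.97+0.00j, (-0.56+0j), (3+0j)]] + [[-0.69+0.05j, 0.26+0.24j, (0.39+0.02j)], [(-1.3-0.9j), 0.11+0.80j, 0.66+0.60j], [(0.21-0.2j), -0.15-0.01j, (-0.13+0.1j)]] + [[-0.69-0.05j, (0.26-0.24j), (0.39-0.02j)], [(-1.3+0.9j), 0.11-0.80j, 0.66-0.60j], [0.21+0.20j, (-0.15+0.01j), -0.13-0.10j]]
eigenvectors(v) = [[(-0.43+0j),(-0.31+0.25j),(-0.31-0.25j)], [0.18+0.00j,(-0.9+0j),-0.90-0.00j], [-0.88+0.00j,0.03-0.16j,0.03+0.16j]]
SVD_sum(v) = [[0.74, -0.18, 0.55], [-1.58, 0.40, -1.18], [2.87, -0.72, 2.14]] + [[-1.21, 0.12, 1.67], [-1.38, 0.14, 1.89], [-0.45, 0.05, 0.62]] + [[0.06, 0.30, 0.02], [-0.04, -0.20, -0.01], [-0.04, -0.19, -0.01]]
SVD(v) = [[0.22, -0.64, 0.73], [-0.47, -0.73, -0.50], [0.85, -0.24, -0.46]] @ diag([4.26819530748767, 3.2200890683511543, 0.4190885455671955]) @ [[0.79, -0.2, 0.59], [0.59, -0.06, -0.81], [0.19, 0.98, 0.07]]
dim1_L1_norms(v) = [2.9, 4.03, 5.98]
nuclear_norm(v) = 7.91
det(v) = 5.76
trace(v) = 2.65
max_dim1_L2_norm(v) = 3.73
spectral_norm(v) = 4.27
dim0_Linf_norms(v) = [3.0, 0.86, 2.74]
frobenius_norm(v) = 5.36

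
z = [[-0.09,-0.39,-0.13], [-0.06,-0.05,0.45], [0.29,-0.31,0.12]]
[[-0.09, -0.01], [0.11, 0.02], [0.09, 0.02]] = z @[[0.27, 0.05], [0.07, 0.01], [0.29, 0.05]]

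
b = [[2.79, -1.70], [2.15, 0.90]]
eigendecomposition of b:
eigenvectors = [[(0.33+0.58j), 0.33-0.58j], [(0.75+0j), 0.75-0.00j]]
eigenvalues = [(1.84+1.66j), (1.84-1.66j)]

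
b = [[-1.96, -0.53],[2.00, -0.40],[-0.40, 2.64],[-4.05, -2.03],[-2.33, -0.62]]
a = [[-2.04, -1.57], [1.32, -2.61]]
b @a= [[3.30, 4.46], [-4.61, -2.10], [4.30, -6.26], [5.58, 11.66], [3.93, 5.28]]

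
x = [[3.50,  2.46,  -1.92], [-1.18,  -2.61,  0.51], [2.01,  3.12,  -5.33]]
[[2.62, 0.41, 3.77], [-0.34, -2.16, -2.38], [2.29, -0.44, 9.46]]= x @ [[0.78,-0.32,-0.22], [-0.28,1.09,0.73], [-0.3,0.60,-1.43]]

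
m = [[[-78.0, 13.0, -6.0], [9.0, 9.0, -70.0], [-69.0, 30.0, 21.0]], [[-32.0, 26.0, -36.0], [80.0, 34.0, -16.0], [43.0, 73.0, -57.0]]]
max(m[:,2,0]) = 43.0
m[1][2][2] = -57.0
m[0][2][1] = 30.0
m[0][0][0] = -78.0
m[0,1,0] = 9.0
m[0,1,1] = 9.0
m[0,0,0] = -78.0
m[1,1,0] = 80.0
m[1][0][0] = -32.0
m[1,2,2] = -57.0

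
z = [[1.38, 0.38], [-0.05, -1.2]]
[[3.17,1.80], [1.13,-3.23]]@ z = [[4.28,-0.96], [1.72,4.31]]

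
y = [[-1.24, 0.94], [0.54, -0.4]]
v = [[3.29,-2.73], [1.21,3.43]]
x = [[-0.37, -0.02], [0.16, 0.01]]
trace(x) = -0.36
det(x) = -0.00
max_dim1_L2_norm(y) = 1.56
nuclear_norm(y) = 1.70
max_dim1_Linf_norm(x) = 0.37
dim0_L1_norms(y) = [1.78, 1.34]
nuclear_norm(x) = 0.40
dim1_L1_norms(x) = [0.39, 0.17]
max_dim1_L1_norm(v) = 6.02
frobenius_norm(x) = 0.40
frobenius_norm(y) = 1.69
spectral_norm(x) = 0.40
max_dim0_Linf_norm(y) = 1.24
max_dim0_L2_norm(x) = 0.4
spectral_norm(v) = 4.66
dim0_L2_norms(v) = [3.51, 4.38]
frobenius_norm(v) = 5.61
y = x @ v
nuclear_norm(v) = 7.79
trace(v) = 6.72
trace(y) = -1.64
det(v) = 14.59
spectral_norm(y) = 1.69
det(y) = -0.01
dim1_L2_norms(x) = [0.37, 0.16]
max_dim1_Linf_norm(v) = 3.43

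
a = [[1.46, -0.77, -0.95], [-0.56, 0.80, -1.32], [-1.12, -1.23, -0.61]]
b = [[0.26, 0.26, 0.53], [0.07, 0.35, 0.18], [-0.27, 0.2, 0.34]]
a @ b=[[0.58, -0.08, 0.31], [0.27, -0.13, -0.6], [-0.21, -0.84, -1.02]]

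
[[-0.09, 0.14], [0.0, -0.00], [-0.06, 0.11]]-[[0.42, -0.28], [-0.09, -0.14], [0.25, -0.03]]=[[-0.51, 0.42], [0.09, 0.14], [-0.31, 0.14]]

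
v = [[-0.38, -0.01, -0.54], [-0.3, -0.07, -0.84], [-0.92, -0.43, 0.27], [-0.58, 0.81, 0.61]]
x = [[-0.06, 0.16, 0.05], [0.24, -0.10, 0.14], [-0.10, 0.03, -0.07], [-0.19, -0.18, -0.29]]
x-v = [[0.32,0.17,0.59],  [0.54,-0.03,0.98],  [0.82,0.46,-0.34],  [0.39,-0.99,-0.90]]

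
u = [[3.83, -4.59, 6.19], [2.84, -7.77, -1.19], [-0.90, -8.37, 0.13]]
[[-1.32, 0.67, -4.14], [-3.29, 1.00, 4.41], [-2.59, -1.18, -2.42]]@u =[[0.57, 35.5, -9.51], [-13.73, -29.58, -20.98], [-11.09, 41.31, -14.94]]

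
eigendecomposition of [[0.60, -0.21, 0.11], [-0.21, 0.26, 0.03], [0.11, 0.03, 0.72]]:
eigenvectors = [[0.45, 0.65, 0.62], [0.89, -0.42, -0.2], [-0.13, -0.64, 0.76]]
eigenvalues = [0.15, 0.63, 0.8]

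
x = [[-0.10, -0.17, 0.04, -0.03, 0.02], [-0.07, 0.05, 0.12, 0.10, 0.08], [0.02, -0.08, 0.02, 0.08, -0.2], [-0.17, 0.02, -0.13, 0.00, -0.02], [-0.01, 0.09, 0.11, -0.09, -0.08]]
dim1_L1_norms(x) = [0.36, 0.42, 0.4, 0.34, 0.38]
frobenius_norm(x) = 0.46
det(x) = 0.00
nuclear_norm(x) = 1.02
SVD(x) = [[0.40, 0.36, 0.67, 0.09, -0.51],[-0.41, 0.09, 0.63, -0.41, 0.50],[0.75, -0.49, 0.13, -0.21, 0.37],[0.28, 0.66, -0.37, -0.59, 0.09],[-0.18, -0.44, -0.01, -0.66, -0.59]] @ diag([0.24623167813850905, 0.24343329024381938, 0.20114975169485316, 0.17549814114795437, 0.1544324244738576]) @ [[-0.17, -0.64, -0.3, 0.09, -0.68],[-0.66, -0.18, -0.48, -0.01, 0.55],[-0.22, -0.5, 0.76, 0.27, 0.23],[0.70, -0.51, -0.26, -0.01, 0.43],[0.08, 0.2, -0.19, 0.96, 0.01]]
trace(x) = -0.11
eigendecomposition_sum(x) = [[(-0.07+0.02j), (-0.05-0.03j), 0.02+0.01j, (-0+0.05j), 0.03+0.08j], [(-0.01+0.04j), (-0.03+0.01j), (0.01-0j), (0.02+0.02j), (0.04+0.01j)], [0.01-0.02j, 0.02-0.00j, -0.01+0.00j, -0.01-0.01j, -0.02-0.01j], [(-0.05-0.02j), (-0.01-0.04j), 0.00+0.02j, (-0.03+0.03j), -0.02+0.05j], [(-0.02-0.04j), 0.02-0.03j, (-0.01+0.01j), -0.03-0.00j, -0.05+0.02j]] + [[(-0.07-0.02j), -0.05+0.03j, (0.02-0.01j), (-0-0.05j), 0.03-0.08j], [-0.01-0.04j, (-0.03-0.01j), 0.01+0.00j, 0.02-0.02j, 0.04-0.01j], [0.01+0.02j, (0.02+0j), -0.01-0.00j, -0.01+0.01j, (-0.02+0.01j)], [-0.05+0.02j, (-0.01+0.04j), -0.02j, (-0.03-0.03j), -0.02-0.05j], [-0.02+0.04j, 0.02+0.03j, -0.01-0.01j, (-0.03+0j), -0.05-0.02j]] + [[(0.04-0j),-0.06+0.00j,-0.01+0.00j,-0.04-0.00j,-0.01-0.00j], [(-0.06+0j),(0.08-0j),(0.01-0j),0.06+0.00j,(0.01+0j)], [0.01-0.00j,-0.01+0.00j,-0.00+0.00j,(-0.01-0j),-0.00-0.00j], [(-0.05+0j),0.08-0.00j,(0.01-0j),(0.05+0j),0.01+0.00j], [-0j,(-0+0j),(-0+0j),-0.00-0.00j,(-0-0j)]] + [[(-0+0j), (-0.01+0.01j), 0.00+0.02j, 0.01-0.00j, -0.01+0.00j], [0.01+0.00j, 0.01+0.02j, 0.04+0.00j, -0.02j, (-0.01+0.03j)], [(-0.01+0.02j), -0.05+0.03j, 0.02+0.10j, (0.05-0.01j), (-0.08-0j)], [-0.01-0.01j, -0.02-0.04j, (-0.07+0j), 0.04j, 0.01-0.06j], [0.01+0.00j, (0.03+0.03j), 0.06-0.02j, (-0.01-0.03j), 0.01+0.05j]] + [[-0.00-0.00j, -0.01-0.01j, -0.02j, (0.01+0j), (-0.01-0j)], [(0.01-0j), 0.01-0.02j, 0.04-0.00j, 0.00+0.02j, (-0.01-0.03j)], [(-0.01-0.02j), -0.05-0.03j, (0.02-0.1j), (0.05+0.01j), (-0.08+0j)], [(-0.01+0.01j), (-0.02+0.04j), (-0.07-0j), -0.04j, (0.01+0.06j)], [0.01-0.00j, 0.03-0.03j, 0.06+0.02j, -0.01+0.03j, (0.01-0.05j)]]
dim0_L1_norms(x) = [0.37, 0.41, 0.42, 0.3, 0.4]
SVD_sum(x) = [[-0.02, -0.06, -0.03, 0.01, -0.07], [0.02, 0.07, 0.03, -0.01, 0.07], [-0.03, -0.12, -0.06, 0.02, -0.13], [-0.01, -0.04, -0.02, 0.01, -0.05], [0.01, 0.03, 0.01, -0.00, 0.03]] + [[-0.06, -0.02, -0.04, -0.0, 0.05], [-0.01, -0.00, -0.01, -0.00, 0.01], [0.08, 0.02, 0.06, 0.00, -0.07], [-0.10, -0.03, -0.08, -0.0, 0.09], [0.07, 0.02, 0.05, 0.00, -0.06]] + [[-0.03, -0.07, 0.10, 0.04, 0.03],  [-0.03, -0.06, 0.10, 0.03, 0.03],  [-0.01, -0.01, 0.02, 0.01, 0.01],  [0.02, 0.04, -0.06, -0.02, -0.02],  [0.0, 0.0, -0.00, -0.0, -0.0]] + [[0.01, -0.01, -0.00, -0.0, 0.01], [-0.05, 0.04, 0.02, 0.00, -0.03], [-0.03, 0.02, 0.01, 0.0, -0.02], [-0.07, 0.05, 0.03, 0.00, -0.04], [-0.08, 0.06, 0.03, 0.0, -0.05]] + [[-0.01, -0.02, 0.01, -0.07, -0.0],[0.01, 0.02, -0.01, 0.07, 0.0],[0.00, 0.01, -0.01, 0.05, 0.0],[0.00, 0.0, -0.0, 0.01, 0.0],[-0.01, -0.02, 0.02, -0.09, -0.0]]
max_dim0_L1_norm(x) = 0.42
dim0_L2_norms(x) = [0.21, 0.22, 0.21, 0.16, 0.23]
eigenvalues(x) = [(-0.18+0.08j), (-0.18-0.08j), (0.18+0j), (0.04+0.22j), (0.04-0.22j)]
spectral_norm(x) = 0.25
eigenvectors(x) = [[-0.66+0.00j, -0.66-0.00j, (-0.47+0j), (-0.12+0.01j), -0.12-0.01j], [-0.21+0.28j, (-0.21-0.28j), 0.65+0.00j, -0.05+0.28j, -0.05-0.28j], [(0.15-0.12j), (0.15+0.12j), -0.09+0.00j, (-0.68+0j), (-0.68-0j)], [(-0.35-0.32j), (-0.35+0.32j), 0.59+0.00j, (0.06-0.48j), (0.06+0.48j)], [(-0.02-0.42j), (-0.02+0.42j), (-0+0j), (0.09+0.43j), 0.09-0.43j]]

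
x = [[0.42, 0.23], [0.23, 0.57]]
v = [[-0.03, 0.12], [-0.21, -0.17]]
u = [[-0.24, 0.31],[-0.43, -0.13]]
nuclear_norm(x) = 0.99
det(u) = 0.16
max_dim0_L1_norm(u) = 0.67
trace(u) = -0.37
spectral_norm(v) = 0.28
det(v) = 0.03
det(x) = 0.19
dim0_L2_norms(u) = [0.49, 0.34]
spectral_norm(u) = 0.50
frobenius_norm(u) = 0.60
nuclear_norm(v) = 0.39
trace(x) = 0.99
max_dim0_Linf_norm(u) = 0.43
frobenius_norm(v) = 0.30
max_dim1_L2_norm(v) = 0.27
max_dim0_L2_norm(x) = 0.61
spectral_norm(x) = 0.74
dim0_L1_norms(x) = [0.65, 0.8]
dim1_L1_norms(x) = [0.65, 0.8]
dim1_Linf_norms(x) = [0.42, 0.57]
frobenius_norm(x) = 0.78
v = u @ x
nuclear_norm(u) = 0.83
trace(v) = -0.20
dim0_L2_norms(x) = [0.48, 0.61]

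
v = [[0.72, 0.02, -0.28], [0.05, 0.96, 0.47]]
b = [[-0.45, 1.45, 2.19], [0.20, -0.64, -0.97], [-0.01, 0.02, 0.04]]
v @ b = [[-0.32,1.03,1.55],[0.16,-0.53,-0.80]]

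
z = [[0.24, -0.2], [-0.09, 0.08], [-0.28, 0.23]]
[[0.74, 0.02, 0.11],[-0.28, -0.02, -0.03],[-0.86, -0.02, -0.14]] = z @ [[1.92, -1.53, 3.32],[-1.39, -1.94, 3.42]]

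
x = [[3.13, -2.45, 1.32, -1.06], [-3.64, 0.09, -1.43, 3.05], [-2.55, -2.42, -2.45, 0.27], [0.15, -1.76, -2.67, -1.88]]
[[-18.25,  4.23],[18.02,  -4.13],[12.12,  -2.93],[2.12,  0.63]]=x @ [[-4.02,1.6], [1.20,-0.05], [-1.93,-0.38], [0.17,0.38]]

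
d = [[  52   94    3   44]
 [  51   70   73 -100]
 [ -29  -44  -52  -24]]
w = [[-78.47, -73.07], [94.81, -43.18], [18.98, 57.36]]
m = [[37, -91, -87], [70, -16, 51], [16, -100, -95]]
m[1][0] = 70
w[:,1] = [-73.07, -43.18, 57.36]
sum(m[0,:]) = -141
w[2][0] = 18.98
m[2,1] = -100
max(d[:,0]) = 52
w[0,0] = -78.47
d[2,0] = -29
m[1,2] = 51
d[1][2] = 73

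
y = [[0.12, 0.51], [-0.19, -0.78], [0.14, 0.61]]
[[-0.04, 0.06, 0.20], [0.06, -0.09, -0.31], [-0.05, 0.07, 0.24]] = y @ [[-0.20, -0.27, 0.18], [-0.03, 0.18, 0.35]]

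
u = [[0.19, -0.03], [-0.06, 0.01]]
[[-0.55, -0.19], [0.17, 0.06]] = u @[[-2.06,-1.37], [5.12,-2.24]]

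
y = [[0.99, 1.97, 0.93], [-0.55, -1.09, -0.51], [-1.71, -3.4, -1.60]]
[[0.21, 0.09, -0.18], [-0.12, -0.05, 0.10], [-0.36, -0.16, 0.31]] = y @[[0.23, 0.09, -0.21], [0.09, 0.04, -0.08], [-0.21, -0.08, 0.2]]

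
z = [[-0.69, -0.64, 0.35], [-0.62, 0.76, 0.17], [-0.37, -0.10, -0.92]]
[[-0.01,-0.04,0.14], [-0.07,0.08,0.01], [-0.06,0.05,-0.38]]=z @ [[0.07,-0.04,0.04], [-0.04,0.08,-0.05], [0.04,-0.05,0.4]]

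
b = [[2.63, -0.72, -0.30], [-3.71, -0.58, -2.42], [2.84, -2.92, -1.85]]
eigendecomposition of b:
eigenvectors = [[0.39, -0.17, 0.11], [-0.71, -0.74, 0.65], [0.59, 0.65, 0.75]]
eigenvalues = [3.48, 0.69, -3.98]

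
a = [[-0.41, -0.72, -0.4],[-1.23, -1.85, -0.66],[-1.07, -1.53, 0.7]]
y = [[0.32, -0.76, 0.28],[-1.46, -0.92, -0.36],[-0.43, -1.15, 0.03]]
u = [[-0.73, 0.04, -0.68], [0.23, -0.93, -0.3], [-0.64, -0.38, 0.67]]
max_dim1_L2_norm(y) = 1.76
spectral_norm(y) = 2.06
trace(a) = -1.56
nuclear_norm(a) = 4.10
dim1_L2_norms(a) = [0.92, 2.32, 1.99]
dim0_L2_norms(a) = [1.68, 2.51, 1.04]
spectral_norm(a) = 3.02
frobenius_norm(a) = 3.19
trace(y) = -0.57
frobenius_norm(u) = 1.73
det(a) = -0.14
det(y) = 0.07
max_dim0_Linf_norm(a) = 1.85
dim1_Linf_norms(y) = [0.76, 1.46, 1.15]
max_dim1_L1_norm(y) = 2.74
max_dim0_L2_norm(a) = 2.51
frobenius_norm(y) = 2.32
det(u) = 1.00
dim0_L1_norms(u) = [1.6, 1.35, 1.65]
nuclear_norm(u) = 3.00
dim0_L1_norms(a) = [2.71, 4.1, 1.76]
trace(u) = -0.99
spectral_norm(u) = 1.01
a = y + u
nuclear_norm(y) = 3.15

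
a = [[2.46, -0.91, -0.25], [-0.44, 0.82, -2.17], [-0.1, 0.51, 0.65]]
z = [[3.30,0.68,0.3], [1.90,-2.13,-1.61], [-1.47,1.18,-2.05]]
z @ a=[[7.79, -2.29, -2.11], [5.77, -4.30, 3.1], [-3.93, 1.26, -3.53]]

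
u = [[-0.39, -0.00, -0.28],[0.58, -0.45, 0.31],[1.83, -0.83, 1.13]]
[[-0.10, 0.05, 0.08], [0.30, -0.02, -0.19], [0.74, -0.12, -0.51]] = u @ [[0.17, -0.26, -0.14],[-0.37, -0.17, 0.18],[0.11, 0.19, -0.09]]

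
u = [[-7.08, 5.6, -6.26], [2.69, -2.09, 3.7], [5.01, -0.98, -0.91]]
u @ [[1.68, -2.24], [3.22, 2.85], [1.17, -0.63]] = [[-1.19, 35.76],[2.12, -14.31],[4.2, -13.44]]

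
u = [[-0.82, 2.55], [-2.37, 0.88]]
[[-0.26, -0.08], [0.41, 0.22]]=u @ [[-0.24, -0.12], [-0.18, -0.07]]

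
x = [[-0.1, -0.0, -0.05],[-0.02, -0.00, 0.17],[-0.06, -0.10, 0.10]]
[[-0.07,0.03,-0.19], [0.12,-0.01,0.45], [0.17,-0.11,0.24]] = x @ [[0.37, -0.24, 0.50], [-1.21, 1.16, -0.01], [0.75, -0.06, 2.72]]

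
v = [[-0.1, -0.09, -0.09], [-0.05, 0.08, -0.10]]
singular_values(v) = [0.17, 0.12]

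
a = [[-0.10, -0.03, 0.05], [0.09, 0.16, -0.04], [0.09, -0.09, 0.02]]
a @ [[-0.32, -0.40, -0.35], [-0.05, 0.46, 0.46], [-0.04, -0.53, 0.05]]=[[0.03, -0.00, 0.02], [-0.04, 0.06, 0.04], [-0.03, -0.09, -0.07]]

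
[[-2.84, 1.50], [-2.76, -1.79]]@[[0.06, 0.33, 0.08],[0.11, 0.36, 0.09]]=[[-0.01, -0.4, -0.09],[-0.36, -1.56, -0.38]]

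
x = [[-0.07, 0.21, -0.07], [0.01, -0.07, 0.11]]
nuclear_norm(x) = 0.33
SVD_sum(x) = [[-0.06, 0.20, -0.1], [0.03, -0.10, 0.05]] + [[-0.01, 0.01, 0.03], [-0.02, 0.03, 0.06]]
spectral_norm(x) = 0.26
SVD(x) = [[-0.9,0.43], [0.43,0.9]] @ diag([0.25501475338379875, 0.07724943725749923]) @ [[0.26, -0.86, 0.43], [-0.28, 0.36, 0.89]]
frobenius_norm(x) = 0.27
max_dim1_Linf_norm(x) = 0.21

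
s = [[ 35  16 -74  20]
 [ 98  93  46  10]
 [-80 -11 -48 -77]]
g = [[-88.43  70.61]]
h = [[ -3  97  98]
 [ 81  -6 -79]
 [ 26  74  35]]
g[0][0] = -88.43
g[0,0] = -88.43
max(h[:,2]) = 98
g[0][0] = -88.43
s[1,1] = 93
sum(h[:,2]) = 54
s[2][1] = -11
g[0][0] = -88.43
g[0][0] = -88.43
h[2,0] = 26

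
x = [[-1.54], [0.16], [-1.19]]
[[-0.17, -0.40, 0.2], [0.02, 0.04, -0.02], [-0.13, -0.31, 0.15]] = x @ [[0.11, 0.26, -0.13]]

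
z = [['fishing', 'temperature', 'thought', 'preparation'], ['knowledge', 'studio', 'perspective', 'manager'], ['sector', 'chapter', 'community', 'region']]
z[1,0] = 'knowledge'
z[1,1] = 'studio'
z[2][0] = 'sector'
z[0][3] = 'preparation'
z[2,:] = ['sector', 'chapter', 'community', 'region']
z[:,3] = ['preparation', 'manager', 'region']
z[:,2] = ['thought', 'perspective', 'community']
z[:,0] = ['fishing', 'knowledge', 'sector']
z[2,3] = 'region'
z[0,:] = ['fishing', 'temperature', 'thought', 'preparation']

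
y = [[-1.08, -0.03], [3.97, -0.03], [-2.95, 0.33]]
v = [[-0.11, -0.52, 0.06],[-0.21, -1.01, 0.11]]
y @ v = [[0.13, 0.59, -0.07], [-0.43, -2.03, 0.23], [0.26, 1.2, -0.14]]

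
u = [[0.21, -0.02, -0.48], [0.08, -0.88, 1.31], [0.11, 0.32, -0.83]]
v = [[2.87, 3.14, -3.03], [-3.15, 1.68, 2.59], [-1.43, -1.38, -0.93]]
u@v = [[1.35, 1.29, -0.24], [1.13, -3.03, -3.74], [0.49, 2.03, 1.27]]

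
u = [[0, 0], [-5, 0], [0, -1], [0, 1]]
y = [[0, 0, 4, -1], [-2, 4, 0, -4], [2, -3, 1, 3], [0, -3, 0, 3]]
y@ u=[[0, -5], [-20, -4], [15, 2], [15, 3]]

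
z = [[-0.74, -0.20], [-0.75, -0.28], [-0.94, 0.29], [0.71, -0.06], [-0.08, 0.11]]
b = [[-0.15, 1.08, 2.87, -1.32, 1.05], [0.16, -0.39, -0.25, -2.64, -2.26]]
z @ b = [[0.08, -0.72, -2.07, 1.5, -0.33], [0.07, -0.7, -2.08, 1.73, -0.15], [0.19, -1.13, -2.77, 0.48, -1.64], [-0.12, 0.79, 2.05, -0.78, 0.88], [0.03, -0.13, -0.26, -0.18, -0.33]]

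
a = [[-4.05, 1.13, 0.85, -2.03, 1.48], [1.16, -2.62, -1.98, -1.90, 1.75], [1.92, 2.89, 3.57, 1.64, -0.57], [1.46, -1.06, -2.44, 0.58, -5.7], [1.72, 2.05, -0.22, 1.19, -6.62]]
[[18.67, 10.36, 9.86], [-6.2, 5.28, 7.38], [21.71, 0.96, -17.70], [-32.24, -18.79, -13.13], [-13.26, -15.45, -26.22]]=a@[[0.90, 0.71, -3.18], [4.50, 2.88, -2.14], [4.52, -0.58, -1.8], [-4.67, -3.06, 1.6], [2.64, 2.88, 2.82]]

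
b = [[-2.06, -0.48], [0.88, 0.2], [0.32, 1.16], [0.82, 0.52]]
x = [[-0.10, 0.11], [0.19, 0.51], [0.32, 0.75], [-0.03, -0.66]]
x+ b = [[-2.16, -0.37], [1.07, 0.71], [0.64, 1.91], [0.79, -0.14]]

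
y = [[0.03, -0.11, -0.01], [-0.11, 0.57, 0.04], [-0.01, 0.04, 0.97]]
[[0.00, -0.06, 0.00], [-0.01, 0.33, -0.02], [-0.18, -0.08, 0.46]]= y@ [[0.2,0.04,-0.19], [0.04,0.59,-0.11], [-0.19,-0.11,0.48]]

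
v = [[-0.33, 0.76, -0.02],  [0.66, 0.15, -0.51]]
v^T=[[-0.33, 0.66], [0.76, 0.15], [-0.02, -0.51]]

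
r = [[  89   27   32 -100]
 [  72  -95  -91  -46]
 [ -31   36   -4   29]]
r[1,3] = -46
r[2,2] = -4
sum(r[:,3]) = -117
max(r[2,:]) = 36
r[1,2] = -91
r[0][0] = 89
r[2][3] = 29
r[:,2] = [32, -91, -4]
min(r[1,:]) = -95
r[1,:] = [72, -95, -91, -46]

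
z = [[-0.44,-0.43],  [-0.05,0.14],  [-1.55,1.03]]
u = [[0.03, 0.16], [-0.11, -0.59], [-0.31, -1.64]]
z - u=[[-0.47, -0.59], [0.06, 0.73], [-1.24, 2.67]]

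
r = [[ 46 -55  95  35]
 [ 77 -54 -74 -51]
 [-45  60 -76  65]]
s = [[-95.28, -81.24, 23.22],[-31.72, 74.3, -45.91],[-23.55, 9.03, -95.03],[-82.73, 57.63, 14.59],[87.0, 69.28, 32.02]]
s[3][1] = 57.63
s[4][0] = 87.0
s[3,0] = -82.73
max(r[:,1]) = 60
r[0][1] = -55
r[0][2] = 95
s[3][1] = 57.63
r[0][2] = 95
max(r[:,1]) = 60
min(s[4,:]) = 32.02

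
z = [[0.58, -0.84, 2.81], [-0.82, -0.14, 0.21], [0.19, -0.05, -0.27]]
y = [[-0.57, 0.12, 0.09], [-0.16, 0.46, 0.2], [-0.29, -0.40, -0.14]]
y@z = [[-0.41, 0.46, -1.6], [-0.43, 0.06, -0.41], [0.13, 0.31, -0.86]]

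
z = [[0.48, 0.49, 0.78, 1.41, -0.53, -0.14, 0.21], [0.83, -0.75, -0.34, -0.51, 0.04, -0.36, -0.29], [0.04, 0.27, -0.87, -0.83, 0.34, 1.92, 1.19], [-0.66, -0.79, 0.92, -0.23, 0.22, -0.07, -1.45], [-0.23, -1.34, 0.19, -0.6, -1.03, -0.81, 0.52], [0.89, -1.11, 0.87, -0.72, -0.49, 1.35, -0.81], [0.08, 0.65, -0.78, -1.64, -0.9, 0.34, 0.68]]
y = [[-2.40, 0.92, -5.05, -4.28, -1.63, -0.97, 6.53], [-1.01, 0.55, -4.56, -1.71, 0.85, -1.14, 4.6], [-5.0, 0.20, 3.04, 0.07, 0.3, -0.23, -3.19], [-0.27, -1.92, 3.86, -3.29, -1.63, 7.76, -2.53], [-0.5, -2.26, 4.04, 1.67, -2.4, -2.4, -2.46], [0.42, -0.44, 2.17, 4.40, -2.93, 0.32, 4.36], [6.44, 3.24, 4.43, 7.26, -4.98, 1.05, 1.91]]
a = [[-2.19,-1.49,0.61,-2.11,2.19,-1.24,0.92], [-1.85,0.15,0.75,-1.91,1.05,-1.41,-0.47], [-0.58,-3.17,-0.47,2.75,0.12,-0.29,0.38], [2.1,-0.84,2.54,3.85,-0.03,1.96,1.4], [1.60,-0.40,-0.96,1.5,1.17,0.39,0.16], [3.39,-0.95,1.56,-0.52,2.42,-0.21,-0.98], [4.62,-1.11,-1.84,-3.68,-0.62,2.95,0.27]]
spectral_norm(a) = 7.85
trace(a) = 2.57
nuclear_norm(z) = 12.81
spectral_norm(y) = 15.43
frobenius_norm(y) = 23.16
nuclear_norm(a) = 27.75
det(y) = 138.57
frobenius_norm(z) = 5.61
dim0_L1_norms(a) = [16.33, 8.11, 8.73, 16.32, 7.6, 8.45, 4.58]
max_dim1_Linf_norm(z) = 1.92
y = a @ z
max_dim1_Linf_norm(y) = 7.76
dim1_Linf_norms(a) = [2.19, 1.91, 3.17, 3.85, 1.6, 3.39, 4.62]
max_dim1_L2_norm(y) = 12.4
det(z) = 0.11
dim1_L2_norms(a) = [4.36, 3.31, 4.29, 5.67, 2.73, 4.69, 6.98]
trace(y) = -2.27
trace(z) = -0.37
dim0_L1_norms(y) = [16.04, 9.53, 27.15, 22.68, 14.72, 13.87, 25.58]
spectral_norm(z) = 3.41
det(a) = 618.47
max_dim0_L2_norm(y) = 10.54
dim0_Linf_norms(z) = [0.89, 1.34, 0.92, 1.64, 1.03, 1.92, 1.45]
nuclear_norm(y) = 49.44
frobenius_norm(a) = 12.60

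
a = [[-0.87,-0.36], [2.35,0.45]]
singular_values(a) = [2.57, 0.18]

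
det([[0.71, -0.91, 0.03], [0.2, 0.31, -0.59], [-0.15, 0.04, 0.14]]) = -0.006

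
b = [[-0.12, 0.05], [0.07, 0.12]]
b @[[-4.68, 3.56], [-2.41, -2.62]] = [[0.44, -0.56], [-0.62, -0.07]]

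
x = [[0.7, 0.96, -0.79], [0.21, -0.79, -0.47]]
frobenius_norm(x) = 1.71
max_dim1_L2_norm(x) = 1.43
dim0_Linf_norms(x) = [0.7, 0.96, 0.79]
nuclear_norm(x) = 2.36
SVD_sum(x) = [[0.63, 1.08, -0.67],[-0.13, -0.22, 0.13]] + [[0.07, -0.12, -0.12], [0.34, -0.57, -0.60]]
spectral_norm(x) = 1.44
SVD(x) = [[-0.98, 0.2],[0.20, 0.98]] @ diag([1.443588300881079, 0.9169802710850864]) @ [[-0.45, -0.76, 0.47], [0.37, -0.64, -0.67]]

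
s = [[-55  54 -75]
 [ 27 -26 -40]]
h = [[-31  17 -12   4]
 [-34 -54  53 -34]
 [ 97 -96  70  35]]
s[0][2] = -75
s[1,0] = 27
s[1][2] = -40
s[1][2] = -40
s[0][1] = 54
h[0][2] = -12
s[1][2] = -40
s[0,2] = -75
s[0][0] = -55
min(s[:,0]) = -55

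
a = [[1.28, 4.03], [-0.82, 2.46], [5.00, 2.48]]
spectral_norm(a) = 6.59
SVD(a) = [[-0.58, -0.53], [-0.18, -0.65], [-0.80, 0.53]] @ diag([6.59001935302345, 3.5107470610649774]) @ [[-0.69, -0.72], [0.72, -0.69]]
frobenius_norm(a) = 7.47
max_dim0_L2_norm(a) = 5.33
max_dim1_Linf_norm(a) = 5.0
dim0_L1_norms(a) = [7.1, 8.97]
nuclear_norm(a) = 10.10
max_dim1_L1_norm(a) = 7.48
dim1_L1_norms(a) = [5.31, 3.28, 7.48]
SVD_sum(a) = [[2.63, 2.73], [0.83, 0.87], [3.65, 3.78]] + [[-1.35, 1.30], [-1.65, 1.59], [1.35, -1.3]]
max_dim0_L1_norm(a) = 8.97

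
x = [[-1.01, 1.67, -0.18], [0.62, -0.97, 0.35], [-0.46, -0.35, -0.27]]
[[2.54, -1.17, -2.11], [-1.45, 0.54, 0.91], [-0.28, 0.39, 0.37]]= x@[[-0.46, 0.06, 0.75], [1.26, -0.73, -0.96], [0.17, -0.6, -1.39]]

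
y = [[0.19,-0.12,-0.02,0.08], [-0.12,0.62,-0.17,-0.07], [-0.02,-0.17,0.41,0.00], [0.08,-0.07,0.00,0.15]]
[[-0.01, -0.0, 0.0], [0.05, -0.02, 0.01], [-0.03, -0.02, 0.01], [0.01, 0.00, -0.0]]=y @ [[-0.04, -0.08, 0.03], [0.07, -0.06, 0.03], [-0.04, -0.08, 0.03], [0.11, 0.04, -0.01]]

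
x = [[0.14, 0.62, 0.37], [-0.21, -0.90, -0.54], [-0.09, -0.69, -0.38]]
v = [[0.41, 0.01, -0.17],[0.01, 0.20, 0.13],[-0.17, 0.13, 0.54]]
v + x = [[0.55, 0.63, 0.20], [-0.20, -0.7, -0.41], [-0.26, -0.56, 0.16]]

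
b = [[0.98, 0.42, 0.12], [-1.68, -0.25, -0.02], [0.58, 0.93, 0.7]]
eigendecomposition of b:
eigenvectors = [[0.29-0.17j,  (0.29+0.17j),  (0.14+0j)], [-0.28+0.52j,  (-0.28-0.52j),  -0.48+0.00j], [0.74+0.00j,  0.74-0.00j,  0.86+0.00j]]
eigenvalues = [(0.58+0.52j), (0.58-0.52j), (0.27+0j)]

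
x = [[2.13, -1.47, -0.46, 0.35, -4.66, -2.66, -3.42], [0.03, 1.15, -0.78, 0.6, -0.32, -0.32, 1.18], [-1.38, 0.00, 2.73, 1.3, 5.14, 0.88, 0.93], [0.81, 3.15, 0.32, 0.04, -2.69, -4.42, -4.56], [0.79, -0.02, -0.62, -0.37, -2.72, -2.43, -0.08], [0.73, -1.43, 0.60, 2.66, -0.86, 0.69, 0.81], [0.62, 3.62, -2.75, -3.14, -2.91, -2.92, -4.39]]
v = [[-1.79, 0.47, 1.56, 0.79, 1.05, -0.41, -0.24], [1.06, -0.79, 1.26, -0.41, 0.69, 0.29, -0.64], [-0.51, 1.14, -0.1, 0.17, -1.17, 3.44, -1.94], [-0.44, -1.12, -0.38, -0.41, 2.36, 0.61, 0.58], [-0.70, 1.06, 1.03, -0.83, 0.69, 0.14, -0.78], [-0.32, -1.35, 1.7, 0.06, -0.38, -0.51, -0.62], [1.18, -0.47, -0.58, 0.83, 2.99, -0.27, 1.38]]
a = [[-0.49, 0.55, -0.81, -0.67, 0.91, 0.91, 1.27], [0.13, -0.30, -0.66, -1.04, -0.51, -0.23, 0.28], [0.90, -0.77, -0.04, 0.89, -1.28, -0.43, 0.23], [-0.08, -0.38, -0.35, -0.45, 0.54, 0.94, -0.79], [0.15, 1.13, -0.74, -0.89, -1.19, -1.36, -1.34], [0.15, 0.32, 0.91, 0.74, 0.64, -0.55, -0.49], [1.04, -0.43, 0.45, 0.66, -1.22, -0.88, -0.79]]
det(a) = 1.43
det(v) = -13.64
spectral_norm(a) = 3.74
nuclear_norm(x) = 28.90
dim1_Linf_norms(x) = [4.66, 1.18, 5.14, 4.56, 2.72, 2.66, 4.39]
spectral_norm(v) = 5.25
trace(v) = -1.53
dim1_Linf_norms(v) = [1.79, 1.26, 3.44, 2.36, 1.06, 1.7, 2.99]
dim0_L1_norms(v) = [6.0, 6.4, 6.61, 3.5, 9.33, 5.67, 6.18]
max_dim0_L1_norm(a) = 6.29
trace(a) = -3.81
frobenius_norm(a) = 5.31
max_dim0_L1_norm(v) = 9.33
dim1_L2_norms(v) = [2.79, 2.11, 4.31, 2.84, 2.11, 2.37, 3.68]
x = v @ a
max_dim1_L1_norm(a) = 6.8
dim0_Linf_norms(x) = [2.13, 3.62, 2.75, 3.14, 5.14, 4.42, 4.56]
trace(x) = -0.37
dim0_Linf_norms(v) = [1.79, 1.35, 1.7, 0.83, 2.99, 3.44, 1.94]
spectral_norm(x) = 13.12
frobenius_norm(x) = 15.57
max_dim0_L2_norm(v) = 4.25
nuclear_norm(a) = 11.19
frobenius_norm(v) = 7.91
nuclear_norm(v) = 17.77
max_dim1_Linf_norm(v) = 3.44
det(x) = -17.73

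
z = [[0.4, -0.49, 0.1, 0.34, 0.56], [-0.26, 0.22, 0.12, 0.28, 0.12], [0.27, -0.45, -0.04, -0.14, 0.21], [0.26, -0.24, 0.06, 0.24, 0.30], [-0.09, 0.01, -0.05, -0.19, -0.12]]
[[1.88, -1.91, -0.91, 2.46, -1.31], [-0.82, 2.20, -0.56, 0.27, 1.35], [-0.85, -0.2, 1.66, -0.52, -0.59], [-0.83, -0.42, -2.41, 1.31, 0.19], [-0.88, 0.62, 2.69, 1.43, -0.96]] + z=[[2.28, -2.40, -0.81, 2.8, -0.75], [-1.08, 2.42, -0.44, 0.55, 1.47], [-0.58, -0.65, 1.62, -0.66, -0.38], [-0.57, -0.66, -2.35, 1.55, 0.49], [-0.97, 0.63, 2.64, 1.24, -1.08]]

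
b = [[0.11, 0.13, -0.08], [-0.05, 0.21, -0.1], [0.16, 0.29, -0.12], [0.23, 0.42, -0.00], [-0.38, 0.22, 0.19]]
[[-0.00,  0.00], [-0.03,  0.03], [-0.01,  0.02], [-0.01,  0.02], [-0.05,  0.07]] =b @ [[0.1, -0.12], [-0.09, 0.11], [0.02, -0.02]]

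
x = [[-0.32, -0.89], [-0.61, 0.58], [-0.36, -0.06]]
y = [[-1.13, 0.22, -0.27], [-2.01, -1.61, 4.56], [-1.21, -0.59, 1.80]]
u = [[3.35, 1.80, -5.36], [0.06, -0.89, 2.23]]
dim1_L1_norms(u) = [10.51, 3.18]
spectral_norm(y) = 5.69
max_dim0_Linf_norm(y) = 4.56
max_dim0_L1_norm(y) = 6.63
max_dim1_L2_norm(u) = 6.57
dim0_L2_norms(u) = [3.35, 2.01, 5.81]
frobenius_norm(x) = 1.32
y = x @ u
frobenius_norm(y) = 5.82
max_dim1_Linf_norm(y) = 4.56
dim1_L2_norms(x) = [0.95, 0.84, 0.36]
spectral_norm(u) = 6.89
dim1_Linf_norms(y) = [1.13, 4.56, 1.8]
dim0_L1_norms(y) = [4.35, 2.42, 6.63]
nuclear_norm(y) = 6.92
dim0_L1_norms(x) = [1.29, 1.53]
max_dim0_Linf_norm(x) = 0.89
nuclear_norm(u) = 8.11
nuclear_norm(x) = 1.84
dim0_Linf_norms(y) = [2.01, 1.61, 4.56]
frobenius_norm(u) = 7.00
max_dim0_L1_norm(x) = 1.53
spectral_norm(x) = 1.07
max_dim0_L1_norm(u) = 7.59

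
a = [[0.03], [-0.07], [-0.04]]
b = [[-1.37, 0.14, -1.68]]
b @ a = [[0.02]]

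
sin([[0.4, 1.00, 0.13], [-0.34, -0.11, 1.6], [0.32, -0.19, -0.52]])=[[0.34, 1.08, 0.21], [-0.34, -0.23, 1.66], [0.34, -0.18, -0.64]]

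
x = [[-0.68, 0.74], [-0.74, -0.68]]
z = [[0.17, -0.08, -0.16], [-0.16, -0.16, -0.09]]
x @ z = [[-0.23, -0.06, 0.04],[-0.02, 0.17, 0.18]]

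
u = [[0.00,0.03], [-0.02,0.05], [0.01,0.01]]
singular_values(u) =[0.06, 0.02]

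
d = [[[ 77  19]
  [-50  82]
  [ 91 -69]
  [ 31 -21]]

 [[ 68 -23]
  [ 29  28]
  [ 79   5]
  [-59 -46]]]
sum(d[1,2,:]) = 84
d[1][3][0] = -59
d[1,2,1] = 5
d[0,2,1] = -69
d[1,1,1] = 28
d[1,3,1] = -46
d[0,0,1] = 19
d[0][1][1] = 82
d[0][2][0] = 91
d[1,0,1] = -23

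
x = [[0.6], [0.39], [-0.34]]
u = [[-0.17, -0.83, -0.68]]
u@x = [[-0.19]]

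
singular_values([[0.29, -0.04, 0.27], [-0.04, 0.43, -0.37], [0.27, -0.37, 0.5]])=[0.92, 0.3, 0.01]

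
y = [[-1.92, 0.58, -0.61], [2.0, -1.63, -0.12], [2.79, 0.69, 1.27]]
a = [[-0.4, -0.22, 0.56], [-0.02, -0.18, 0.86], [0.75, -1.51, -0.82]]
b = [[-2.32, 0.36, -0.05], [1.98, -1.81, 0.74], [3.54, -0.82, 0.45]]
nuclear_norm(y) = 6.26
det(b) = 0.86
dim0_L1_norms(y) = [6.71, 2.9, 2.0]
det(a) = -0.62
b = y + a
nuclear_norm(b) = 6.42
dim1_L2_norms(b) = [2.35, 2.78, 3.66]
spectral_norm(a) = 1.92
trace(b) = -3.68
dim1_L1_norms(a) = [1.18, 1.06, 3.08]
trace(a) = -1.40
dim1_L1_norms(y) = [3.11, 3.75, 4.75]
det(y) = -1.47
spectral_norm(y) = 4.14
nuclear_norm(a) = 3.25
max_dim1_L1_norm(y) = 4.75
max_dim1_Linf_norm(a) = 1.51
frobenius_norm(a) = 2.19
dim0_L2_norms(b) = [4.67, 2.02, 0.87]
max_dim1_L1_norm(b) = 4.81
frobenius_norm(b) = 5.16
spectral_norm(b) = 5.00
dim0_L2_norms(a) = [0.85, 1.54, 1.31]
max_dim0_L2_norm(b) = 4.67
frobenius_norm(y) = 4.58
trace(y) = -2.28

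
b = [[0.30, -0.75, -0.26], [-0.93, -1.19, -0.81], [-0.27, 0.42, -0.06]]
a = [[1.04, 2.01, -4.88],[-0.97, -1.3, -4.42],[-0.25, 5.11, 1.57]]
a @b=[[-0.24, -5.22, -1.61],[2.11, 0.42, 1.57],[-5.25, -5.23, -4.17]]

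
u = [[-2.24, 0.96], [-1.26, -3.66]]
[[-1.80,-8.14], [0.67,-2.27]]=u @ [[0.63,  3.4], [-0.4,  -0.55]]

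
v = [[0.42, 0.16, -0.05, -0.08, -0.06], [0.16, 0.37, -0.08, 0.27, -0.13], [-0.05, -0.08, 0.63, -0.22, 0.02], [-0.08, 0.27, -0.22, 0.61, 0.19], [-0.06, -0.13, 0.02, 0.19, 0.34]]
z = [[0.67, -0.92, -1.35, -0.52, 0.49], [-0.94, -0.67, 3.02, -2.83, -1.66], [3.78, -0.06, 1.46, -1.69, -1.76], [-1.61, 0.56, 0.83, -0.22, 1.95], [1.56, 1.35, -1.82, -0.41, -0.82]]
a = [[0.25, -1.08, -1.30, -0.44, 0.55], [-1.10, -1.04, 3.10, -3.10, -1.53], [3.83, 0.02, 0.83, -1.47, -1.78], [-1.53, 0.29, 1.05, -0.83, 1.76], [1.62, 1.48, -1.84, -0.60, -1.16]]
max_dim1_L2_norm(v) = 0.73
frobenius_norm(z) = 7.94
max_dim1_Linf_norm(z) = 3.78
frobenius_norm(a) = 8.07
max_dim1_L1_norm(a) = 9.87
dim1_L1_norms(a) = [3.62, 9.87, 7.93, 5.46, 6.7]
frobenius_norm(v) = 1.28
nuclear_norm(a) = 15.76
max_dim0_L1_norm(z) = 8.56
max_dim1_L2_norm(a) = 4.88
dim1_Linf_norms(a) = [1.3, 3.1, 3.83, 1.76, 1.84]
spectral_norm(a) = 5.34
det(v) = -0.00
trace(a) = -1.95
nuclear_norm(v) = 2.38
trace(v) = 2.37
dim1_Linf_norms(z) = [1.35, 3.02, 3.78, 1.95, 1.82]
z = a + v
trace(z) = 0.42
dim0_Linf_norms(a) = [3.83, 1.48, 3.1, 3.1, 1.78]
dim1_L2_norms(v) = [0.46, 0.51, 0.67, 0.73, 0.42]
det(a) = -141.13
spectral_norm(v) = 0.96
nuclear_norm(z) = 15.41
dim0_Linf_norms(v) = [0.42, 0.37, 0.63, 0.61, 0.34]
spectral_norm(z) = 5.64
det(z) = -122.79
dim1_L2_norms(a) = [1.85, 4.88, 4.55, 2.7, 3.15]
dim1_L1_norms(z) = [3.95, 9.12, 8.75, 5.17, 5.96]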